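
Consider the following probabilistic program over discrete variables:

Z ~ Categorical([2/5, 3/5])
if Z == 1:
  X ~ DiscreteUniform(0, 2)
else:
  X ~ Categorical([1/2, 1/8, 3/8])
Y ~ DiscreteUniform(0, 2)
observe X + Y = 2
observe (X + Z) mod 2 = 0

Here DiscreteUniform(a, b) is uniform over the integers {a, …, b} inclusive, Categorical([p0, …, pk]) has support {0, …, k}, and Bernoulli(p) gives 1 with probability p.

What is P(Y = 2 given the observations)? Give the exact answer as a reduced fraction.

P(Y = 2 | obs) = 4/11

Enumerate traces; 3 have nonzero weight after conditioning:
  (Z=0, X=0, Y=2) weight 1/15
  (Z=0, X=2, Y=0) weight 1/20
  (Z=1, X=1, Y=1) weight 1/15
Group by Y:
  weight(Y=0) = 1/20
  weight(Y=1) = 1/15
  weight(Y=2) = 1/15
Total weight = 1/20 + 1/15 + 1/15 = 11/60
P(Y=0 | obs) = 1/20 / 11/60 = 3/11
P(Y=1 | obs) = 1/15 / 11/60 = 4/11
P(Y=2 | obs) = 1/15 / 11/60 = 4/11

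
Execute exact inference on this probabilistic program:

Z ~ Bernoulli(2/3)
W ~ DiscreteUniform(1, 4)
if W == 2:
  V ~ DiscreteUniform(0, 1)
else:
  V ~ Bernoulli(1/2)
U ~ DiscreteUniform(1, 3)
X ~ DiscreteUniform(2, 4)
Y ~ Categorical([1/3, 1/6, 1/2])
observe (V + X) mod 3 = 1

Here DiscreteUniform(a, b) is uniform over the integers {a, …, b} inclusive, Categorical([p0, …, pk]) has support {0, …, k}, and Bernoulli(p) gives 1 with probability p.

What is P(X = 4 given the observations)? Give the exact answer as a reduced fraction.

Enumerate traces; 144 have nonzero weight after conditioning:
  (Z=0, W=1, V=0, U=1, X=4, Y=0) weight 1/648
  (Z=0, W=1, V=0, U=1, X=4, Y=1) weight 1/1296
  (Z=0, W=1, V=0, U=1, X=4, Y=2) weight 1/432
  (Z=0, W=1, V=0, U=2, X=4, Y=0) weight 1/648
  (Z=0, W=1, V=0, U=2, X=4, Y=1) weight 1/1296
  (Z=0, W=1, V=0, U=2, X=4, Y=2) weight 1/432
  (Z=0, W=1, V=0, U=3, X=4, Y=0) weight 1/648
  (Z=0, W=1, V=0, U=3, X=4, Y=1) weight 1/1296
  (Z=0, W=1, V=1, U=1, X=3, Y=0) weight 1/648
  … 135 more
Group by X:
  weight(X=3) = 1/6
  weight(X=4) = 1/6
Total weight = 1/6 + 1/6 = 1/3
P(X=3 | obs) = 1/6 / 1/3 = 1/2
P(X=4 | obs) = 1/6 / 1/3 = 1/2

P(X = 4 | obs) = 1/2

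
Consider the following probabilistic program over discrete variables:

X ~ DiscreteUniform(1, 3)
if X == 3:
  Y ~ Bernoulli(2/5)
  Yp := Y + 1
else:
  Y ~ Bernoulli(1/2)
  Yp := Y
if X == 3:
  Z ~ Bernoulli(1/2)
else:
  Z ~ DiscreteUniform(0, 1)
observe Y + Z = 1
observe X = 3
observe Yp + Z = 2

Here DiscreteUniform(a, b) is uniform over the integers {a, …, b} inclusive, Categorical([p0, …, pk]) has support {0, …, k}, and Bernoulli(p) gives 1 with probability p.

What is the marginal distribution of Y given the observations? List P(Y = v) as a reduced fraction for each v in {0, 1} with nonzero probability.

Enumerate traces; 2 have nonzero weight after conditioning:
  (X=3, Y=0, Z=1) weight 1/10
  (X=3, Y=1, Z=0) weight 1/15
Group by Y:
  weight(Y=0) = 1/10
  weight(Y=1) = 1/15
Total weight = 1/10 + 1/15 = 1/6
P(Y=0 | obs) = 1/10 / 1/6 = 3/5
P(Y=1 | obs) = 1/15 / 1/6 = 2/5

P(Y=0) = 3/5, P(Y=1) = 2/5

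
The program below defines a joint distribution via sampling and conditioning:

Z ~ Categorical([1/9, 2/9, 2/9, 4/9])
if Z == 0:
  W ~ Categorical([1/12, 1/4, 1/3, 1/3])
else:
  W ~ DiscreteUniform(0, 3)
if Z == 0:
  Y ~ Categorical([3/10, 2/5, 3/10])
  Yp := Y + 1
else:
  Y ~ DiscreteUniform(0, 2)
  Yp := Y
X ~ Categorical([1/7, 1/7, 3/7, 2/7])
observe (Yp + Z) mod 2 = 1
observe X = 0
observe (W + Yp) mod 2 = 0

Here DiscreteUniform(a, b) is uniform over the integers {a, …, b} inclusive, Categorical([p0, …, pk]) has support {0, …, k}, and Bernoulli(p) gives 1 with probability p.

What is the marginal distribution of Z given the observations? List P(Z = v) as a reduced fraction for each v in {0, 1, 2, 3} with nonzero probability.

P(Z=0) = 3/23, P(Z=1) = 40/161, P(Z=2) = 20/161, P(Z=3) = 80/161

Enumerate traces; 14 have nonzero weight after conditioning:
  (Z=0, W=1, Y=0, X=0) weight 1/840
  (Z=0, W=1, Y=2, X=0) weight 1/840
  (Z=0, W=3, Y=0, X=0) weight 1/630
  (Z=0, W=3, Y=2, X=0) weight 1/630
  (Z=1, W=0, Y=0, X=0) weight 1/378
  (Z=1, W=0, Y=2, X=0) weight 1/378
  (Z=1, W=2, Y=0, X=0) weight 1/378
  (Z=1, W=2, Y=2, X=0) weight 1/378
  (Z=2, W=1, Y=1, X=0) weight 1/378
  (Z=3, W=0, Y=0, X=0) weight 1/189
  … 4 more
Group by Z:
  weight(Z=0) = 1/180
  weight(Z=1) = 2/189
  weight(Z=2) = 1/189
  weight(Z=3) = 4/189
Total weight = 1/180 + 2/189 + 1/189 + 4/189 = 23/540
P(Z=0 | obs) = 1/180 / 23/540 = 3/23
P(Z=1 | obs) = 2/189 / 23/540 = 40/161
P(Z=2 | obs) = 1/189 / 23/540 = 20/161
P(Z=3 | obs) = 4/189 / 23/540 = 80/161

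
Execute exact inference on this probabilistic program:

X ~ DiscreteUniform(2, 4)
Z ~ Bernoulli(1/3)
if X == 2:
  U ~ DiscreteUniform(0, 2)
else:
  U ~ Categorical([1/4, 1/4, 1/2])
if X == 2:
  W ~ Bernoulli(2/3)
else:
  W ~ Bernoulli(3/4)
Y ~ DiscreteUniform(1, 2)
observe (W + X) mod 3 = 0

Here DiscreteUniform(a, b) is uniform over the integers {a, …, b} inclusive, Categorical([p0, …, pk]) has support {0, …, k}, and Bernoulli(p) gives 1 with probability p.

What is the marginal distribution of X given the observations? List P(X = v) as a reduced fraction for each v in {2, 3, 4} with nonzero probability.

P(X=2) = 8/11, P(X=3) = 3/11

Enumerate traces; 24 have nonzero weight after conditioning:
  (X=2, Z=0, U=0, W=1, Y=1) weight 2/81
  (X=2, Z=0, U=0, W=1, Y=2) weight 2/81
  (X=2, Z=0, U=1, W=1, Y=1) weight 2/81
  (X=2, Z=0, U=1, W=1, Y=2) weight 2/81
  (X=2, Z=0, U=2, W=1, Y=1) weight 2/81
  (X=2, Z=0, U=2, W=1, Y=2) weight 2/81
  (X=2, Z=1, U=0, W=1, Y=1) weight 1/81
  (X=2, Z=1, U=0, W=1, Y=2) weight 1/81
  (X=3, Z=0, U=0, W=0, Y=1) weight 1/144
  … 15 more
Group by X:
  weight(X=2) = 2/9
  weight(X=3) = 1/12
Total weight = 2/9 + 1/12 = 11/36
P(X=2 | obs) = 2/9 / 11/36 = 8/11
P(X=3 | obs) = 1/12 / 11/36 = 3/11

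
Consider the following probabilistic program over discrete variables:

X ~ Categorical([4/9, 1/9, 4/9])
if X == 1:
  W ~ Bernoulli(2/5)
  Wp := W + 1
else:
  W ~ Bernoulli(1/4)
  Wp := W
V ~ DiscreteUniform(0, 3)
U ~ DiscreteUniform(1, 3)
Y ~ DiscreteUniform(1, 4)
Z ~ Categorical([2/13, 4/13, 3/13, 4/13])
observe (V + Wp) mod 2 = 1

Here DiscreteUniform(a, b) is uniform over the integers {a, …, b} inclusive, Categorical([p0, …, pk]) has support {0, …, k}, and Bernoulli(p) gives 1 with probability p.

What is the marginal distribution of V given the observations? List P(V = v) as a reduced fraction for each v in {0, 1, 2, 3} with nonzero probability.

P(V=0) = 13/90, P(V=1) = 16/45, P(V=2) = 13/90, P(V=3) = 16/45

Enumerate traces; 576 have nonzero weight after conditioning:
  (X=0, W=0, V=1, U=1, Y=1, Z=0) weight 1/936
  (X=0, W=0, V=1, U=1, Y=1, Z=1) weight 1/468
  (X=0, W=0, V=1, U=1, Y=1, Z=2) weight 1/624
  (X=0, W=0, V=1, U=1, Y=1, Z=3) weight 1/468
  (X=0, W=0, V=1, U=1, Y=2, Z=0) weight 1/936
  (X=0, W=0, V=1, U=1, Y=2, Z=1) weight 1/468
  (X=0, W=0, V=1, U=1, Y=2, Z=2) weight 1/624
  (X=0, W=0, V=1, U=1, Y=2, Z=3) weight 1/468
  (X=0, W=0, V=3, U=1, Y=1, Z=0) weight 1/936
  (X=0, W=1, V=0, U=1, Y=1, Z=0) weight 1/2808
  … 566 more
Group by V:
  weight(V=0) = 13/180
  weight(V=1) = 8/45
  weight(V=2) = 13/180
  weight(V=3) = 8/45
Total weight = 13/180 + 8/45 + 13/180 + 8/45 = 1/2
P(V=0 | obs) = 13/180 / 1/2 = 13/90
P(V=1 | obs) = 8/45 / 1/2 = 16/45
P(V=2 | obs) = 13/180 / 1/2 = 13/90
P(V=3 | obs) = 8/45 / 1/2 = 16/45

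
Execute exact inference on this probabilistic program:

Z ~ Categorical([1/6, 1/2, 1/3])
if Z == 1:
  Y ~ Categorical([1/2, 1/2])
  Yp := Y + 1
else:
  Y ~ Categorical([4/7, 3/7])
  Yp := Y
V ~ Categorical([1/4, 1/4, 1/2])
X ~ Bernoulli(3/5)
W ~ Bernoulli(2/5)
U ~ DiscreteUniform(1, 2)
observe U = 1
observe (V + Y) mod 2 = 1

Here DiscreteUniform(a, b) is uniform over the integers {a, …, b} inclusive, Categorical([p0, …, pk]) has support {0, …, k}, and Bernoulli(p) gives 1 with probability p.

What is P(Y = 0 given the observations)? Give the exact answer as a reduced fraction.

Enumerate traces; 36 have nonzero weight after conditioning:
  (Z=0, Y=0, V=1, X=0, W=0, U=1) weight 1/350
  (Z=0, Y=0, V=1, X=0, W=1, U=1) weight 1/525
  (Z=0, Y=0, V=1, X=1, W=0, U=1) weight 3/700
  (Z=0, Y=0, V=1, X=1, W=1, U=1) weight 1/350
  (Z=0, Y=1, V=0, X=0, W=0, U=1) weight 3/1400
  (Z=0, Y=1, V=0, X=0, W=1, U=1) weight 1/700
  (Z=0, Y=1, V=0, X=1, W=0, U=1) weight 9/2800
  (Z=0, Y=1, V=0, X=1, W=1, U=1) weight 3/1400
  … 28 more
Group by Y:
  weight(Y=0) = 15/224
  weight(Y=1) = 39/224
Total weight = 15/224 + 39/224 = 27/112
P(Y=0 | obs) = 15/224 / 27/112 = 5/18
P(Y=1 | obs) = 39/224 / 27/112 = 13/18

P(Y = 0 | obs) = 5/18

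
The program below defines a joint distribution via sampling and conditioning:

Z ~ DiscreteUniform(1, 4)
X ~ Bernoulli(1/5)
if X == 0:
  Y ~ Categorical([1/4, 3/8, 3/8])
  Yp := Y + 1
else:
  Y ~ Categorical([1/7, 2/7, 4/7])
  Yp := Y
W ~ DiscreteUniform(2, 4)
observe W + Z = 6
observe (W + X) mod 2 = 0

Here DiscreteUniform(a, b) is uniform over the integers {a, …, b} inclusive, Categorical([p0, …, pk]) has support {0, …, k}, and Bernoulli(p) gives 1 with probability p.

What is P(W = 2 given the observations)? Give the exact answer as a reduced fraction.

Enumerate traces; 9 have nonzero weight after conditioning:
  (Z=2, X=0, Y=0, W=4) weight 1/60
  (Z=2, X=0, Y=1, W=4) weight 1/40
  (Z=2, X=0, Y=2, W=4) weight 1/40
  (Z=3, X=1, Y=0, W=3) weight 1/420
  (Z=3, X=1, Y=1, W=3) weight 1/210
  (Z=3, X=1, Y=2, W=3) weight 1/105
  (Z=4, X=0, Y=0, W=2) weight 1/60
  (Z=4, X=0, Y=1, W=2) weight 1/40
  … 1 more
Group by W:
  weight(W=2) = 1/15
  weight(W=3) = 1/60
  weight(W=4) = 1/15
Total weight = 1/15 + 1/60 + 1/15 = 3/20
P(W=2 | obs) = 1/15 / 3/20 = 4/9
P(W=3 | obs) = 1/60 / 3/20 = 1/9
P(W=4 | obs) = 1/15 / 3/20 = 4/9

P(W = 2 | obs) = 4/9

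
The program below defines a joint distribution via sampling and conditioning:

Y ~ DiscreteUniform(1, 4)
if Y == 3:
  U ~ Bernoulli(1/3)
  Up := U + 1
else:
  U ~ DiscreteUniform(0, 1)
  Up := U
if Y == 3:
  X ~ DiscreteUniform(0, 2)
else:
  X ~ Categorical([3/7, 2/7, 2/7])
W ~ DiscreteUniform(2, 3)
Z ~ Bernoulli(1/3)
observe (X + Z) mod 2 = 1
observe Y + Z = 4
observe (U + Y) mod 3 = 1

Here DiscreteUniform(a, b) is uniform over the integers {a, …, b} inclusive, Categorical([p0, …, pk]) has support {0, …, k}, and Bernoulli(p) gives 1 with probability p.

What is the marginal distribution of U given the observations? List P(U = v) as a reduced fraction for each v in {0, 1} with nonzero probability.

Enumerate traces; 6 have nonzero weight after conditioning:
  (Y=3, U=1, X=0, W=2, Z=1) weight 1/216
  (Y=3, U=1, X=0, W=3, Z=1) weight 1/216
  (Y=3, U=1, X=2, W=2, Z=1) weight 1/216
  (Y=3, U=1, X=2, W=3, Z=1) weight 1/216
  (Y=4, U=0, X=1, W=2, Z=0) weight 1/84
  (Y=4, U=0, X=1, W=3, Z=0) weight 1/84
Group by U:
  weight(U=0) = 1/42
  weight(U=1) = 1/54
Total weight = 1/42 + 1/54 = 8/189
P(U=0 | obs) = 1/42 / 8/189 = 9/16
P(U=1 | obs) = 1/54 / 8/189 = 7/16

P(U=0) = 9/16, P(U=1) = 7/16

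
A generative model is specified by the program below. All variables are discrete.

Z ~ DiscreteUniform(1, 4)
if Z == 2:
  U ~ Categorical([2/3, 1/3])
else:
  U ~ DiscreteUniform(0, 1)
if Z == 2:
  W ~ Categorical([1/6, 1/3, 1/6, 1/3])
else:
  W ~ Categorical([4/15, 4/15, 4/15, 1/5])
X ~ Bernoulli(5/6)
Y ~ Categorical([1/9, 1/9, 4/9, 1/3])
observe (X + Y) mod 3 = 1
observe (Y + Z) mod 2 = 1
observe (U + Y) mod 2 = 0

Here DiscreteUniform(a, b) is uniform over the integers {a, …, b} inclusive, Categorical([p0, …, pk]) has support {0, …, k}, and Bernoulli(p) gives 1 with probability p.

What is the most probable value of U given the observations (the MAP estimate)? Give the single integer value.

Enumerate traces; 24 have nonzero weight after conditioning:
  (Z=1, U=0, W=0, X=1, Y=0) weight 1/324
  (Z=1, U=0, W=1, X=1, Y=0) weight 1/324
  (Z=1, U=0, W=2, X=1, Y=0) weight 1/324
  (Z=1, U=0, W=3, X=1, Y=0) weight 1/432
  (Z=2, U=1, W=0, X=0, Y=1) weight 1/3888
  (Z=2, U=1, W=0, X=1, Y=3) weight 5/1296
  (Z=2, U=1, W=1, X=0, Y=1) weight 1/1944
  (Z=2, U=1, W=1, X=1, Y=3) weight 5/648
  … 16 more
Group by U:
  weight(U=0) = 5/216
  weight(U=1) = 5/81
Total weight = 5/216 + 5/81 = 55/648
P(U=0 | obs) = 5/216 / 55/648 = 3/11
P(U=1 | obs) = 5/81 / 55/648 = 8/11
argmax = 1

argmax_v P(U = v | obs) = 1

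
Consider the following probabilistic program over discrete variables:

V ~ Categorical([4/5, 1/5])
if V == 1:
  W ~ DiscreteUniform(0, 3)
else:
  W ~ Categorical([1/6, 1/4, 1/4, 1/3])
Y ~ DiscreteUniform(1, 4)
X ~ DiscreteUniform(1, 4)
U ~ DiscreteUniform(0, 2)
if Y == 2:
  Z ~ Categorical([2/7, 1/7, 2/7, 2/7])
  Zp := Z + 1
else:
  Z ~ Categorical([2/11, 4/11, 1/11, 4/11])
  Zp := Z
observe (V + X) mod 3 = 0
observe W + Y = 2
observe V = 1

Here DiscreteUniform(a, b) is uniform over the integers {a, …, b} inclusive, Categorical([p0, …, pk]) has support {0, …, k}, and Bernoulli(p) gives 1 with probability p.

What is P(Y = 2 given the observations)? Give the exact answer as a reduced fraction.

Enumerate traces; 24 have nonzero weight after conditioning:
  (V=1, W=0, Y=2, X=2, U=0, Z=0) weight 1/3360
  (V=1, W=0, Y=2, X=2, U=0, Z=1) weight 1/6720
  (V=1, W=0, Y=2, X=2, U=0, Z=2) weight 1/3360
  (V=1, W=0, Y=2, X=2, U=0, Z=3) weight 1/3360
  (V=1, W=0, Y=2, X=2, U=1, Z=0) weight 1/3360
  (V=1, W=0, Y=2, X=2, U=1, Z=1) weight 1/6720
  (V=1, W=0, Y=2, X=2, U=1, Z=2) weight 1/3360
  (V=1, W=0, Y=2, X=2, U=1, Z=3) weight 1/3360
  (V=1, W=1, Y=1, X=2, U=0, Z=0) weight 1/5280
  … 15 more
Group by Y:
  weight(Y=1) = 1/320
  weight(Y=2) = 1/320
Total weight = 1/320 + 1/320 = 1/160
P(Y=1 | obs) = 1/320 / 1/160 = 1/2
P(Y=2 | obs) = 1/320 / 1/160 = 1/2

P(Y = 2 | obs) = 1/2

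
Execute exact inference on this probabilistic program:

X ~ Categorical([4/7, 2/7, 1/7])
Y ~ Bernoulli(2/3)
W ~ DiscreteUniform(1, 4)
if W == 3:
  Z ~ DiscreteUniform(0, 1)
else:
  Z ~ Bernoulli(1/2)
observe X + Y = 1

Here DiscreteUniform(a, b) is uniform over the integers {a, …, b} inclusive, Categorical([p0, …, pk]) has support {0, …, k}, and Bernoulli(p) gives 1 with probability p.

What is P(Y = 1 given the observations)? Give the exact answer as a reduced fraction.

P(Y = 1 | obs) = 4/5

Enumerate traces; 16 have nonzero weight after conditioning:
  (X=0, Y=1, W=1, Z=0) weight 1/21
  (X=0, Y=1, W=1, Z=1) weight 1/21
  (X=0, Y=1, W=2, Z=0) weight 1/21
  (X=0, Y=1, W=2, Z=1) weight 1/21
  (X=0, Y=1, W=3, Z=0) weight 1/21
  (X=0, Y=1, W=3, Z=1) weight 1/21
  (X=0, Y=1, W=4, Z=0) weight 1/21
  (X=0, Y=1, W=4, Z=1) weight 1/21
  (X=1, Y=0, W=1, Z=0) weight 1/84
  … 7 more
Group by Y:
  weight(Y=0) = 2/21
  weight(Y=1) = 8/21
Total weight = 2/21 + 8/21 = 10/21
P(Y=0 | obs) = 2/21 / 10/21 = 1/5
P(Y=1 | obs) = 8/21 / 10/21 = 4/5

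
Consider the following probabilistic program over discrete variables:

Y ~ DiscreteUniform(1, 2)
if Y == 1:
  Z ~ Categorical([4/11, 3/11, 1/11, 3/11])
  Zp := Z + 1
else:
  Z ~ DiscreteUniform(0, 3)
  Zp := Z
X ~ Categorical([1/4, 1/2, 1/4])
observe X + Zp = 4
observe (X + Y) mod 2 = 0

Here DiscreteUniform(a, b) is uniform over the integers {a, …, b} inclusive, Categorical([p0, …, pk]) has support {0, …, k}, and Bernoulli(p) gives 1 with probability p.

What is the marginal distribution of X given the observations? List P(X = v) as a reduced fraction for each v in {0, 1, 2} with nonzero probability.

Enumerate traces; 2 have nonzero weight after conditioning:
  (Y=1, Z=2, X=1) weight 1/44
  (Y=2, Z=2, X=2) weight 1/32
Group by X:
  weight(X=1) = 1/44
  weight(X=2) = 1/32
Total weight = 1/44 + 1/32 = 19/352
P(X=1 | obs) = 1/44 / 19/352 = 8/19
P(X=2 | obs) = 1/32 / 19/352 = 11/19

P(X=1) = 8/19, P(X=2) = 11/19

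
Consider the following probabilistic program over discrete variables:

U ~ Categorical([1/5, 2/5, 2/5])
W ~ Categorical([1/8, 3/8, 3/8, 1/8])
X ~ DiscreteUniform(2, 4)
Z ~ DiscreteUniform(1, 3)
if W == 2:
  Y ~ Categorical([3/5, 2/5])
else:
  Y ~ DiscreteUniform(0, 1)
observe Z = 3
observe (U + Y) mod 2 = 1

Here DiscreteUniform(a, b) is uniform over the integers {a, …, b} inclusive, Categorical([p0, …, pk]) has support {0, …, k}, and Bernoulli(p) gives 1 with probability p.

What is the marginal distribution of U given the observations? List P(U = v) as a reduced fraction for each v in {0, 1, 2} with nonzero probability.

P(U=0) = 37/197, P(U=1) = 86/197, P(U=2) = 74/197

Enumerate traces; 36 have nonzero weight after conditioning:
  (U=0, W=0, X=2, Z=3, Y=1) weight 1/720
  (U=0, W=0, X=3, Z=3, Y=1) weight 1/720
  (U=0, W=0, X=4, Z=3, Y=1) weight 1/720
  (U=0, W=1, X=2, Z=3, Y=1) weight 1/240
  (U=0, W=1, X=3, Z=3, Y=1) weight 1/240
  (U=0, W=1, X=4, Z=3, Y=1) weight 1/240
  (U=0, W=2, X=2, Z=3, Y=1) weight 1/300
  (U=0, W=2, X=3, Z=3, Y=1) weight 1/300
  (U=1, W=0, X=2, Z=3, Y=0) weight 1/360
  (U=2, W=0, X=2, Z=3, Y=1) weight 1/360
  … 26 more
Group by U:
  weight(U=0) = 37/1200
  weight(U=1) = 43/600
  weight(U=2) = 37/600
Total weight = 37/1200 + 43/600 + 37/600 = 197/1200
P(U=0 | obs) = 37/1200 / 197/1200 = 37/197
P(U=1 | obs) = 43/600 / 197/1200 = 86/197
P(U=2 | obs) = 37/600 / 197/1200 = 74/197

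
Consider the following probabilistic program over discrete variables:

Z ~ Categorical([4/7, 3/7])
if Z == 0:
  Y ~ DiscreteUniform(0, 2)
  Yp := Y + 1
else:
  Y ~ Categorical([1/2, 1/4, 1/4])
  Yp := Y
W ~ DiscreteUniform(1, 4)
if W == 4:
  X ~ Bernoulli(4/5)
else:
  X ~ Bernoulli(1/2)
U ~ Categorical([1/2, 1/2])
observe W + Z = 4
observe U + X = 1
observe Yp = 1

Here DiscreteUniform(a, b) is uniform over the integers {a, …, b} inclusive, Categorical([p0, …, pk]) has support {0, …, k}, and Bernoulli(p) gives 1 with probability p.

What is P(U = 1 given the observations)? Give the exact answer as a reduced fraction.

P(U = 1 | obs) = 77/250

Enumerate traces; 4 have nonzero weight after conditioning:
  (Z=0, Y=0, W=4, X=0, U=1) weight 1/210
  (Z=0, Y=0, W=4, X=1, U=0) weight 2/105
  (Z=1, Y=1, W=3, X=0, U=1) weight 3/448
  (Z=1, Y=1, W=3, X=1, U=0) weight 3/448
Group by U:
  weight(U=0) = 173/6720
  weight(U=1) = 11/960
Total weight = 173/6720 + 11/960 = 25/672
P(U=0 | obs) = 173/6720 / 25/672 = 173/250
P(U=1 | obs) = 11/960 / 25/672 = 77/250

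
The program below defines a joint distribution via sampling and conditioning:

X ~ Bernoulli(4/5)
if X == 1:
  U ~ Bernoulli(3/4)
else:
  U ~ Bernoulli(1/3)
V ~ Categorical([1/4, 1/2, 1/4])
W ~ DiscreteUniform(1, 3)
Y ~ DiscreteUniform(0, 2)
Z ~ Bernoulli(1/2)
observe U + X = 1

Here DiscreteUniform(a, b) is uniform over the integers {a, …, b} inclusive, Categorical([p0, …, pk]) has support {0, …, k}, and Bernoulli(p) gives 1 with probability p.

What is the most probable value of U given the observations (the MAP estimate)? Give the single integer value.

argmax_v P(U = v | obs) = 0

Enumerate traces; 108 have nonzero weight after conditioning:
  (X=0, U=1, V=0, W=1, Y=0, Z=0) weight 1/1080
  (X=0, U=1, V=0, W=1, Y=0, Z=1) weight 1/1080
  (X=0, U=1, V=0, W=1, Y=1, Z=0) weight 1/1080
  (X=0, U=1, V=0, W=1, Y=1, Z=1) weight 1/1080
  (X=0, U=1, V=0, W=1, Y=2, Z=0) weight 1/1080
  (X=0, U=1, V=0, W=1, Y=2, Z=1) weight 1/1080
  (X=0, U=1, V=0, W=2, Y=0, Z=0) weight 1/1080
  (X=0, U=1, V=0, W=2, Y=0, Z=1) weight 1/1080
  (X=1, U=0, V=0, W=1, Y=0, Z=0) weight 1/360
  … 99 more
Group by U:
  weight(U=0) = 1/5
  weight(U=1) = 1/15
Total weight = 1/5 + 1/15 = 4/15
P(U=0 | obs) = 1/5 / 4/15 = 3/4
P(U=1 | obs) = 1/15 / 4/15 = 1/4
argmax = 0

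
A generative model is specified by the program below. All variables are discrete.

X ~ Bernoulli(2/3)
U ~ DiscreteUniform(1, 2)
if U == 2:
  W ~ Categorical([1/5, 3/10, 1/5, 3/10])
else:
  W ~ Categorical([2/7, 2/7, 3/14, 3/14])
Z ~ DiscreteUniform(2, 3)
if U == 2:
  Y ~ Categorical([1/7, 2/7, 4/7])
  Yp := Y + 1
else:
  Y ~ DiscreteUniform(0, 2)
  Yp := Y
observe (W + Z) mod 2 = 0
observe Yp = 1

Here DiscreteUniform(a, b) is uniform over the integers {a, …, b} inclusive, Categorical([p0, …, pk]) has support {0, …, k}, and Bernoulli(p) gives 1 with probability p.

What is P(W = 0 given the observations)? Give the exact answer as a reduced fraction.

P(W = 0 | obs) = 13/50

Enumerate traces; 16 have nonzero weight after conditioning:
  (X=0, U=1, W=0, Z=2, Y=1) weight 1/126
  (X=0, U=1, W=1, Z=3, Y=1) weight 1/126
  (X=0, U=1, W=2, Z=2, Y=1) weight 1/168
  (X=0, U=1, W=3, Z=3, Y=1) weight 1/168
  (X=0, U=2, W=0, Z=2, Y=0) weight 1/420
  (X=0, U=2, W=1, Z=3, Y=0) weight 1/280
  (X=0, U=2, W=2, Z=2, Y=0) weight 1/420
  (X=0, U=2, W=3, Z=3, Y=0) weight 1/280
  … 8 more
Group by W:
  weight(W=0) = 13/420
  weight(W=1) = 29/840
  weight(W=2) = 1/40
  weight(W=3) = 1/35
Total weight = 13/420 + 29/840 + 1/40 + 1/35 = 5/42
P(W=0 | obs) = 13/420 / 5/42 = 13/50
P(W=1 | obs) = 29/840 / 5/42 = 29/100
P(W=2 | obs) = 1/40 / 5/42 = 21/100
P(W=3 | obs) = 1/35 / 5/42 = 6/25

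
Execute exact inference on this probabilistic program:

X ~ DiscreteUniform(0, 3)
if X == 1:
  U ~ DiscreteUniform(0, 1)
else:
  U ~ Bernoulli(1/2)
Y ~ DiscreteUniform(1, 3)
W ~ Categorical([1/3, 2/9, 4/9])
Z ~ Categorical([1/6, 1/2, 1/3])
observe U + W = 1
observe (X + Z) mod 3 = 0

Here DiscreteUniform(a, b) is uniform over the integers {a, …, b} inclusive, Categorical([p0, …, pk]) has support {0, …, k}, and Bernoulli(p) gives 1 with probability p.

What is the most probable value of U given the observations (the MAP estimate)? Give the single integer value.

argmax_v P(U = v | obs) = 1

Enumerate traces; 24 have nonzero weight after conditioning:
  (X=0, U=0, Y=1, W=1, Z=0) weight 1/648
  (X=0, U=0, Y=2, W=1, Z=0) weight 1/648
  (X=0, U=0, Y=3, W=1, Z=0) weight 1/648
  (X=0, U=1, Y=1, W=0, Z=0) weight 1/432
  (X=0, U=1, Y=2, W=0, Z=0) weight 1/432
  (X=0, U=1, Y=3, W=0, Z=0) weight 1/432
  (X=1, U=0, Y=1, W=1, Z=2) weight 1/324
  (X=1, U=0, Y=2, W=1, Z=2) weight 1/324
  … 16 more
Group by U:
  weight(U=0) = 7/216
  weight(U=1) = 7/144
Total weight = 7/216 + 7/144 = 35/432
P(U=0 | obs) = 7/216 / 35/432 = 2/5
P(U=1 | obs) = 7/144 / 35/432 = 3/5
argmax = 1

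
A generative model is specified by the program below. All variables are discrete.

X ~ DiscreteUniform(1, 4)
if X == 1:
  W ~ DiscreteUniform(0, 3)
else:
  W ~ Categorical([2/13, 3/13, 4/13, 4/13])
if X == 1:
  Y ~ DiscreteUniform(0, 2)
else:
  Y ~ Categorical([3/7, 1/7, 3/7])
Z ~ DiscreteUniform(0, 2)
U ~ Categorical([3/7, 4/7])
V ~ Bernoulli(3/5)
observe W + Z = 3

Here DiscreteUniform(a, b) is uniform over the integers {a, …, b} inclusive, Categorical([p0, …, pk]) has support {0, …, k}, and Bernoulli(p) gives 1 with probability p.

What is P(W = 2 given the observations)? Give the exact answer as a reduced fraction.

Enumerate traces; 144 have nonzero weight after conditioning:
  (X=1, W=1, Y=0, Z=2, U=0, V=0) weight 1/840
  (X=1, W=1, Y=0, Z=2, U=0, V=1) weight 1/560
  (X=1, W=1, Y=0, Z=2, U=1, V=0) weight 1/630
  (X=1, W=1, Y=0, Z=2, U=1, V=1) weight 1/420
  (X=1, W=1, Y=1, Z=2, U=0, V=0) weight 1/840
  (X=1, W=1, Y=1, Z=2, U=0, V=1) weight 1/560
  (X=1, W=1, Y=1, Z=2, U=1, V=0) weight 1/630
  (X=1, W=1, Y=1, Z=2, U=1, V=1) weight 1/420
  (X=1, W=2, Y=0, Z=1, U=0, V=0) weight 1/840
  (X=1, W=3, Y=0, Z=0, U=0, V=0) weight 1/840
  … 134 more
Group by W:
  weight(W=1) = 49/624
  weight(W=2) = 61/624
  weight(W=3) = 61/624
Total weight = 49/624 + 61/624 + 61/624 = 57/208
P(W=1 | obs) = 49/624 / 57/208 = 49/171
P(W=2 | obs) = 61/624 / 57/208 = 61/171
P(W=3 | obs) = 61/624 / 57/208 = 61/171

P(W = 2 | obs) = 61/171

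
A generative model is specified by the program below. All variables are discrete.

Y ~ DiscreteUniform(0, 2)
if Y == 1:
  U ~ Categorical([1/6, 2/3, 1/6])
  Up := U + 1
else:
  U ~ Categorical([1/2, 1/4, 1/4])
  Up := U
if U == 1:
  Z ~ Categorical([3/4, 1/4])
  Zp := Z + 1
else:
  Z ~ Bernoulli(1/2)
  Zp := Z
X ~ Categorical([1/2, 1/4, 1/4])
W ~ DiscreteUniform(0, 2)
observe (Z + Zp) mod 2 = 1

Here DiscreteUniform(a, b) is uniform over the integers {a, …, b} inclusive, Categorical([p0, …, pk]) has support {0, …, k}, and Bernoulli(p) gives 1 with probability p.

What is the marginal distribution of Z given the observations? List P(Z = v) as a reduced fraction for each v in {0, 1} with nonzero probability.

Enumerate traces; 54 have nonzero weight after conditioning:
  (Y=0, U=1, Z=0, X=0, W=0) weight 1/96
  (Y=0, U=1, Z=0, X=0, W=1) weight 1/96
  (Y=0, U=1, Z=0, X=0, W=2) weight 1/96
  (Y=0, U=1, Z=0, X=1, W=0) weight 1/192
  (Y=0, U=1, Z=0, X=1, W=1) weight 1/192
  (Y=0, U=1, Z=0, X=1, W=2) weight 1/192
  (Y=0, U=1, Z=0, X=2, W=0) weight 1/192
  (Y=0, U=1, Z=0, X=2, W=1) weight 1/192
  (Y=0, U=1, Z=1, X=0, W=0) weight 1/288
  … 45 more
Group by Z:
  weight(Z=0) = 7/24
  weight(Z=1) = 7/72
Total weight = 7/24 + 7/72 = 7/18
P(Z=0 | obs) = 7/24 / 7/18 = 3/4
P(Z=1 | obs) = 7/72 / 7/18 = 1/4

P(Z=0) = 3/4, P(Z=1) = 1/4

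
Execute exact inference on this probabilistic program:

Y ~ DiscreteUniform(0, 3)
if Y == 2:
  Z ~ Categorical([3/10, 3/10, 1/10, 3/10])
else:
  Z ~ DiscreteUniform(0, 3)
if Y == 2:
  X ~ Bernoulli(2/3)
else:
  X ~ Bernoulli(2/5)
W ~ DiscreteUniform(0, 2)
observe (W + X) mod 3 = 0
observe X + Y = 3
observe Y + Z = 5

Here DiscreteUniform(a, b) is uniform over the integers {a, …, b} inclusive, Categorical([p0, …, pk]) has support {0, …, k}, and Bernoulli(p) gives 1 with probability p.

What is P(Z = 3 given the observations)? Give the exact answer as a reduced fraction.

Enumerate traces; 2 have nonzero weight after conditioning:
  (Y=2, Z=3, X=1, W=2) weight 1/60
  (Y=3, Z=2, X=0, W=0) weight 1/80
Group by Z:
  weight(Z=2) = 1/80
  weight(Z=3) = 1/60
Total weight = 1/80 + 1/60 = 7/240
P(Z=2 | obs) = 1/80 / 7/240 = 3/7
P(Z=3 | obs) = 1/60 / 7/240 = 4/7

P(Z = 3 | obs) = 4/7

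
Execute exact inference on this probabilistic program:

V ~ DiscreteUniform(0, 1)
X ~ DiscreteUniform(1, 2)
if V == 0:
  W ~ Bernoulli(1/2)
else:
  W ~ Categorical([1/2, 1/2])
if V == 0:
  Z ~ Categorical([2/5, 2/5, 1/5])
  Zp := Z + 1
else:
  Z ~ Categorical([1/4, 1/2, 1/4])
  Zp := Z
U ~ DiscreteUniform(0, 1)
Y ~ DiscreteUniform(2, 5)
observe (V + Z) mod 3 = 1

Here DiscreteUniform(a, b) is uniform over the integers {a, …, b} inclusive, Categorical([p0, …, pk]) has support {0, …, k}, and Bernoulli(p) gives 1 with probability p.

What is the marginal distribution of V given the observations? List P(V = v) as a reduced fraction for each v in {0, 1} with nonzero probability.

Enumerate traces; 64 have nonzero weight after conditioning:
  (V=0, X=1, W=0, Z=1, U=0, Y=2) weight 1/160
  (V=0, X=1, W=0, Z=1, U=0, Y=3) weight 1/160
  (V=0, X=1, W=0, Z=1, U=0, Y=4) weight 1/160
  (V=0, X=1, W=0, Z=1, U=0, Y=5) weight 1/160
  (V=0, X=1, W=0, Z=1, U=1, Y=2) weight 1/160
  (V=0, X=1, W=0, Z=1, U=1, Y=3) weight 1/160
  (V=0, X=1, W=0, Z=1, U=1, Y=4) weight 1/160
  (V=0, X=1, W=0, Z=1, U=1, Y=5) weight 1/160
  (V=1, X=1, W=0, Z=0, U=0, Y=2) weight 1/256
  … 55 more
Group by V:
  weight(V=0) = 1/5
  weight(V=1) = 1/8
Total weight = 1/5 + 1/8 = 13/40
P(V=0 | obs) = 1/5 / 13/40 = 8/13
P(V=1 | obs) = 1/8 / 13/40 = 5/13

P(V=0) = 8/13, P(V=1) = 5/13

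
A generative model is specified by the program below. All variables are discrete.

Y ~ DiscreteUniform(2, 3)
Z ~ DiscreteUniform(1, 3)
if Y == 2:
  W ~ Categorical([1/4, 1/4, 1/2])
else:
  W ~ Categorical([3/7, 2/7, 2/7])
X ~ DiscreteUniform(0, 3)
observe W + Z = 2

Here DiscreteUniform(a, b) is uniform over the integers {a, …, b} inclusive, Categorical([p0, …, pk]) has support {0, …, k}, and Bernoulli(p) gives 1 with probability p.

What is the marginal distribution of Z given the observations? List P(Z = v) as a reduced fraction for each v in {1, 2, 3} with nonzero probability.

Enumerate traces; 16 have nonzero weight after conditioning:
  (Y=2, Z=1, W=1, X=0) weight 1/96
  (Y=2, Z=1, W=1, X=1) weight 1/96
  (Y=2, Z=1, W=1, X=2) weight 1/96
  (Y=2, Z=1, W=1, X=3) weight 1/96
  (Y=2, Z=2, W=0, X=0) weight 1/96
  (Y=2, Z=2, W=0, X=1) weight 1/96
  (Y=2, Z=2, W=0, X=2) weight 1/96
  (Y=2, Z=2, W=0, X=3) weight 1/96
  … 8 more
Group by Z:
  weight(Z=1) = 5/56
  weight(Z=2) = 19/168
Total weight = 5/56 + 19/168 = 17/84
P(Z=1 | obs) = 5/56 / 17/84 = 15/34
P(Z=2 | obs) = 19/168 / 17/84 = 19/34

P(Z=1) = 15/34, P(Z=2) = 19/34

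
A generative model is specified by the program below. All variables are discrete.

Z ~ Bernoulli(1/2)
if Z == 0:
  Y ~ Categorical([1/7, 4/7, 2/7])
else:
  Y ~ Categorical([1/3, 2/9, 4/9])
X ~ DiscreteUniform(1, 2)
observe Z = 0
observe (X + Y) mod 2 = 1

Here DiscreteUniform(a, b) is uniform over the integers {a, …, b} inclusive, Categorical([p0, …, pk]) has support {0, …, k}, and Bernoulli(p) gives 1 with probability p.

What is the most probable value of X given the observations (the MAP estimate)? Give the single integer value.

Enumerate traces; 3 have nonzero weight after conditioning:
  (Z=0, Y=0, X=1) weight 1/28
  (Z=0, Y=1, X=2) weight 1/7
  (Z=0, Y=2, X=1) weight 1/14
Group by X:
  weight(X=1) = 3/28
  weight(X=2) = 1/7
Total weight = 3/28 + 1/7 = 1/4
P(X=1 | obs) = 3/28 / 1/4 = 3/7
P(X=2 | obs) = 1/7 / 1/4 = 4/7
argmax = 2

argmax_v P(X = v | obs) = 2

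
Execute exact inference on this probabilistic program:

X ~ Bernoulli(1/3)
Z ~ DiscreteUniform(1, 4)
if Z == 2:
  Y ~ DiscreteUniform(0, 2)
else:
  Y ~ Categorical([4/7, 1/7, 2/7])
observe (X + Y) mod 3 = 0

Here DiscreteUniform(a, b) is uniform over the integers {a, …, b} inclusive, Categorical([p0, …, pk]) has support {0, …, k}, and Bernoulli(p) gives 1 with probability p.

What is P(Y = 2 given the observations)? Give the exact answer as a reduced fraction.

Enumerate traces; 8 have nonzero weight after conditioning:
  (X=0, Z=1, Y=0) weight 2/21
  (X=0, Z=2, Y=0) weight 1/18
  (X=0, Z=3, Y=0) weight 2/21
  (X=0, Z=4, Y=0) weight 2/21
  (X=1, Z=1, Y=2) weight 1/42
  (X=1, Z=2, Y=2) weight 1/36
  (X=1, Z=3, Y=2) weight 1/42
  (X=1, Z=4, Y=2) weight 1/42
Group by Y:
  weight(Y=0) = 43/126
  weight(Y=2) = 25/252
Total weight = 43/126 + 25/252 = 37/84
P(Y=0 | obs) = 43/126 / 37/84 = 86/111
P(Y=2 | obs) = 25/252 / 37/84 = 25/111

P(Y = 2 | obs) = 25/111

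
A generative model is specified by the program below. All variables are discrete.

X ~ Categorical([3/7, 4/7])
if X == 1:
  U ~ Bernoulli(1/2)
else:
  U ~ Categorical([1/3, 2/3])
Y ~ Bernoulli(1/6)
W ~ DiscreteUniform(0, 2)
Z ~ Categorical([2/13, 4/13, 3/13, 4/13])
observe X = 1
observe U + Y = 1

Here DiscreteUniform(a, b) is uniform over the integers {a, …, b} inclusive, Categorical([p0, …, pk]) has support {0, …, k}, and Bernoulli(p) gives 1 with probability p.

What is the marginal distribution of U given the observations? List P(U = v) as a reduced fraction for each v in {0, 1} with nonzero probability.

P(U=0) = 1/6, P(U=1) = 5/6

Enumerate traces; 24 have nonzero weight after conditioning:
  (X=1, U=0, Y=1, W=0, Z=0) weight 2/819
  (X=1, U=0, Y=1, W=0, Z=1) weight 4/819
  (X=1, U=0, Y=1, W=0, Z=2) weight 1/273
  (X=1, U=0, Y=1, W=0, Z=3) weight 4/819
  (X=1, U=0, Y=1, W=1, Z=0) weight 2/819
  (X=1, U=0, Y=1, W=1, Z=1) weight 4/819
  (X=1, U=0, Y=1, W=1, Z=2) weight 1/273
  (X=1, U=0, Y=1, W=1, Z=3) weight 4/819
  (X=1, U=1, Y=0, W=0, Z=0) weight 10/819
  … 15 more
Group by U:
  weight(U=0) = 1/21
  weight(U=1) = 5/21
Total weight = 1/21 + 5/21 = 2/7
P(U=0 | obs) = 1/21 / 2/7 = 1/6
P(U=1 | obs) = 5/21 / 2/7 = 5/6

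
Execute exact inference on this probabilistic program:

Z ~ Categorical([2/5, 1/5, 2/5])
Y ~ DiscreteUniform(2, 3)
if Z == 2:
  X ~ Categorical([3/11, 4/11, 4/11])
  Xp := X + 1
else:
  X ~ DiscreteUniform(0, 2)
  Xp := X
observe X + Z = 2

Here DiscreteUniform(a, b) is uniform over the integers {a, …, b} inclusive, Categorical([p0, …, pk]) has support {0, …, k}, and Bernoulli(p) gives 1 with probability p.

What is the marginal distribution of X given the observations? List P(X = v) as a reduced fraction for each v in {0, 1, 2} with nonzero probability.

P(X=0) = 6/17, P(X=1) = 11/51, P(X=2) = 22/51

Enumerate traces; 6 have nonzero weight after conditioning:
  (Z=0, Y=2, X=2) weight 1/15
  (Z=0, Y=3, X=2) weight 1/15
  (Z=1, Y=2, X=1) weight 1/30
  (Z=1, Y=3, X=1) weight 1/30
  (Z=2, Y=2, X=0) weight 3/55
  (Z=2, Y=3, X=0) weight 3/55
Group by X:
  weight(X=0) = 6/55
  weight(X=1) = 1/15
  weight(X=2) = 2/15
Total weight = 6/55 + 1/15 + 2/15 = 17/55
P(X=0 | obs) = 6/55 / 17/55 = 6/17
P(X=1 | obs) = 1/15 / 17/55 = 11/51
P(X=2 | obs) = 2/15 / 17/55 = 22/51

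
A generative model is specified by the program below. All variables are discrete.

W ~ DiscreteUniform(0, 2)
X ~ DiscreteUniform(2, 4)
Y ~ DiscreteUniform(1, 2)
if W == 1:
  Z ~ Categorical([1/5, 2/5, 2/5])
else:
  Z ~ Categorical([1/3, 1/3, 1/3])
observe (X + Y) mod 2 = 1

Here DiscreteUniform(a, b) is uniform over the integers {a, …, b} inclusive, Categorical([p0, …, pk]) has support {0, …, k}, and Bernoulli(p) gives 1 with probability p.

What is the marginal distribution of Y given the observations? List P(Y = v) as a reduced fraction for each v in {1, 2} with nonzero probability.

P(Y=1) = 2/3, P(Y=2) = 1/3

Enumerate traces; 27 have nonzero weight after conditioning:
  (W=0, X=2, Y=1, Z=0) weight 1/54
  (W=0, X=2, Y=1, Z=1) weight 1/54
  (W=0, X=2, Y=1, Z=2) weight 1/54
  (W=0, X=3, Y=2, Z=0) weight 1/54
  (W=0, X=3, Y=2, Z=1) weight 1/54
  (W=0, X=3, Y=2, Z=2) weight 1/54
  (W=0, X=4, Y=1, Z=0) weight 1/54
  (W=0, X=4, Y=1, Z=1) weight 1/54
  … 19 more
Group by Y:
  weight(Y=1) = 1/3
  weight(Y=2) = 1/6
Total weight = 1/3 + 1/6 = 1/2
P(Y=1 | obs) = 1/3 / 1/2 = 2/3
P(Y=2 | obs) = 1/6 / 1/2 = 1/3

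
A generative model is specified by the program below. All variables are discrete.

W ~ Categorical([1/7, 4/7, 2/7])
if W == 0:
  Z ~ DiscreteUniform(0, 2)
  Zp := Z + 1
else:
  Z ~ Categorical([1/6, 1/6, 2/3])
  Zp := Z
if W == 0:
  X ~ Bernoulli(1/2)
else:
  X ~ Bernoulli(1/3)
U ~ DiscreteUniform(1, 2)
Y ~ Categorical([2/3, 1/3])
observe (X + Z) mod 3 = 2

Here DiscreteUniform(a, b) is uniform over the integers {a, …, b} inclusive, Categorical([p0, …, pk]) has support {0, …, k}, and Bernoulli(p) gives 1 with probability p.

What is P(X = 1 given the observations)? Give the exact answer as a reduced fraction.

Enumerate traces; 24 have nonzero weight after conditioning:
  (W=0, Z=1, X=1, U=1, Y=0) weight 1/126
  (W=0, Z=1, X=1, U=1, Y=1) weight 1/252
  (W=0, Z=1, X=1, U=2, Y=0) weight 1/126
  (W=0, Z=1, X=1, U=2, Y=1) weight 1/252
  (W=0, Z=2, X=0, U=1, Y=0) weight 1/126
  (W=0, Z=2, X=0, U=1, Y=1) weight 1/252
  (W=0, Z=2, X=0, U=2, Y=0) weight 1/126
  (W=0, Z=2, X=0, U=2, Y=1) weight 1/252
  … 16 more
Group by X:
  weight(X=0) = 17/42
  weight(X=1) = 1/14
Total weight = 17/42 + 1/14 = 10/21
P(X=0 | obs) = 17/42 / 10/21 = 17/20
P(X=1 | obs) = 1/14 / 10/21 = 3/20

P(X = 1 | obs) = 3/20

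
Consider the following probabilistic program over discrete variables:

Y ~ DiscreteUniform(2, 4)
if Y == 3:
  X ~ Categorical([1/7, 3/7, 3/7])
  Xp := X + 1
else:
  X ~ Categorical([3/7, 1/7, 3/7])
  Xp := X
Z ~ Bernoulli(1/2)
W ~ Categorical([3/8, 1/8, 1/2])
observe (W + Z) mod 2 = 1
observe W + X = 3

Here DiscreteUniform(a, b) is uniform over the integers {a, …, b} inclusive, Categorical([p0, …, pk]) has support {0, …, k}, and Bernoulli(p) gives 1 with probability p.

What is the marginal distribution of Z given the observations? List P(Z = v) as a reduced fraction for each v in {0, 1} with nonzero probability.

P(Z=0) = 9/29, P(Z=1) = 20/29

Enumerate traces; 6 have nonzero weight after conditioning:
  (Y=2, X=1, Z=1, W=2) weight 1/84
  (Y=2, X=2, Z=0, W=1) weight 1/112
  (Y=3, X=1, Z=1, W=2) weight 1/28
  (Y=3, X=2, Z=0, W=1) weight 1/112
  (Y=4, X=1, Z=1, W=2) weight 1/84
  (Y=4, X=2, Z=0, W=1) weight 1/112
Group by Z:
  weight(Z=0) = 3/112
  weight(Z=1) = 5/84
Total weight = 3/112 + 5/84 = 29/336
P(Z=0 | obs) = 3/112 / 29/336 = 9/29
P(Z=1 | obs) = 5/84 / 29/336 = 20/29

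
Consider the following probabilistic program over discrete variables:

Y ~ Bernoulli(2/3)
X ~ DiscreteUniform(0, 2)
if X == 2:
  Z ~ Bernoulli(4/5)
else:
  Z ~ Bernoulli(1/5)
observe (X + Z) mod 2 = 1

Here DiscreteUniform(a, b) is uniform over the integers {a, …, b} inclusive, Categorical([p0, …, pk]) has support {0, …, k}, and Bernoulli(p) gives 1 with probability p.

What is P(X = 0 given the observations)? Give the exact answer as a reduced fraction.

Enumerate traces; 6 have nonzero weight after conditioning:
  (Y=0, X=0, Z=1) weight 1/45
  (Y=0, X=1, Z=0) weight 4/45
  (Y=0, X=2, Z=1) weight 4/45
  (Y=1, X=0, Z=1) weight 2/45
  (Y=1, X=1, Z=0) weight 8/45
  (Y=1, X=2, Z=1) weight 8/45
Group by X:
  weight(X=0) = 1/15
  weight(X=1) = 4/15
  weight(X=2) = 4/15
Total weight = 1/15 + 4/15 + 4/15 = 3/5
P(X=0 | obs) = 1/15 / 3/5 = 1/9
P(X=1 | obs) = 4/15 / 3/5 = 4/9
P(X=2 | obs) = 4/15 / 3/5 = 4/9

P(X = 0 | obs) = 1/9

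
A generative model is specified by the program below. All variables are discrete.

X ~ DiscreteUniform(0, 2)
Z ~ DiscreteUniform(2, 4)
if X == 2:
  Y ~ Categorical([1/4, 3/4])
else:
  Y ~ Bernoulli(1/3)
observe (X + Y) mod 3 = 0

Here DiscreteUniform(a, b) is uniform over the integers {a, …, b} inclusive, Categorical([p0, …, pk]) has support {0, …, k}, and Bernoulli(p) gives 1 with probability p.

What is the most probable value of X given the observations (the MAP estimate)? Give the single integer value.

argmax_v P(X = v | obs) = 2

Enumerate traces; 6 have nonzero weight after conditioning:
  (X=0, Z=2, Y=0) weight 2/27
  (X=0, Z=3, Y=0) weight 2/27
  (X=0, Z=4, Y=0) weight 2/27
  (X=2, Z=2, Y=1) weight 1/12
  (X=2, Z=3, Y=1) weight 1/12
  (X=2, Z=4, Y=1) weight 1/12
Group by X:
  weight(X=0) = 2/9
  weight(X=2) = 1/4
Total weight = 2/9 + 1/4 = 17/36
P(X=0 | obs) = 2/9 / 17/36 = 8/17
P(X=2 | obs) = 1/4 / 17/36 = 9/17
argmax = 2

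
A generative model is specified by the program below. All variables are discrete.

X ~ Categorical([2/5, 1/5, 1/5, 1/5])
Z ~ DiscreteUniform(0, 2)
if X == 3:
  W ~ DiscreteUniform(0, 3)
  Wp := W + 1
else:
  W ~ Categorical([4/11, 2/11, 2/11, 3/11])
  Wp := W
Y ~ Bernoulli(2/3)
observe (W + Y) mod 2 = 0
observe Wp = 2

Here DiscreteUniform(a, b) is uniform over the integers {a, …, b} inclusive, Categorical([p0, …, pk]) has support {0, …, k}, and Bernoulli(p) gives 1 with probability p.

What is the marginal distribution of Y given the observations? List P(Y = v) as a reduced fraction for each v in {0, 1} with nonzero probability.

Enumerate traces; 12 have nonzero weight after conditioning:
  (X=0, Z=0, W=2, Y=0) weight 4/495
  (X=0, Z=1, W=2, Y=0) weight 4/495
  (X=0, Z=2, W=2, Y=0) weight 4/495
  (X=1, Z=0, W=2, Y=0) weight 2/495
  (X=1, Z=1, W=2, Y=0) weight 2/495
  (X=1, Z=2, W=2, Y=0) weight 2/495
  (X=2, Z=0, W=2, Y=0) weight 2/495
  (X=2, Z=1, W=2, Y=0) weight 2/495
  (X=3, Z=0, W=1, Y=1) weight 1/90
  … 3 more
Group by Y:
  weight(Y=0) = 8/165
  weight(Y=1) = 1/30
Total weight = 8/165 + 1/30 = 9/110
P(Y=0 | obs) = 8/165 / 9/110 = 16/27
P(Y=1 | obs) = 1/30 / 9/110 = 11/27

P(Y=0) = 16/27, P(Y=1) = 11/27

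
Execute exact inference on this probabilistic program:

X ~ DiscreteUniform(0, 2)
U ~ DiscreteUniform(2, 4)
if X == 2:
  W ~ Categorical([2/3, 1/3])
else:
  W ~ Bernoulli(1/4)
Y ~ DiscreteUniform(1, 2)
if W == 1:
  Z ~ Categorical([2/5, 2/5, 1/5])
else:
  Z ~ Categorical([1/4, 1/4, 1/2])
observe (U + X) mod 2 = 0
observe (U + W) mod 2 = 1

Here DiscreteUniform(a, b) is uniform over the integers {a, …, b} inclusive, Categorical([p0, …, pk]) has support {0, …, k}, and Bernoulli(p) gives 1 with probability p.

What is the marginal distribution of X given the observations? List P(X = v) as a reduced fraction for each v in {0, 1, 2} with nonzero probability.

P(X=0) = 6/23, P(X=1) = 9/23, P(X=2) = 8/23

Enumerate traces; 30 have nonzero weight after conditioning:
  (X=0, U=2, W=1, Y=1, Z=0) weight 1/180
  (X=0, U=2, W=1, Y=1, Z=1) weight 1/180
  (X=0, U=2, W=1, Y=1, Z=2) weight 1/360
  (X=0, U=2, W=1, Y=2, Z=0) weight 1/180
  (X=0, U=2, W=1, Y=2, Z=1) weight 1/180
  (X=0, U=2, W=1, Y=2, Z=2) weight 1/360
  (X=0, U=4, W=1, Y=1, Z=0) weight 1/180
  (X=0, U=4, W=1, Y=1, Z=1) weight 1/180
  (X=1, U=3, W=0, Y=1, Z=0) weight 1/96
  (X=2, U=2, W=1, Y=1, Z=0) weight 1/135
  … 20 more
Group by X:
  weight(X=0) = 1/18
  weight(X=1) = 1/12
  weight(X=2) = 2/27
Total weight = 1/18 + 1/12 + 2/27 = 23/108
P(X=0 | obs) = 1/18 / 23/108 = 6/23
P(X=1 | obs) = 1/12 / 23/108 = 9/23
P(X=2 | obs) = 2/27 / 23/108 = 8/23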